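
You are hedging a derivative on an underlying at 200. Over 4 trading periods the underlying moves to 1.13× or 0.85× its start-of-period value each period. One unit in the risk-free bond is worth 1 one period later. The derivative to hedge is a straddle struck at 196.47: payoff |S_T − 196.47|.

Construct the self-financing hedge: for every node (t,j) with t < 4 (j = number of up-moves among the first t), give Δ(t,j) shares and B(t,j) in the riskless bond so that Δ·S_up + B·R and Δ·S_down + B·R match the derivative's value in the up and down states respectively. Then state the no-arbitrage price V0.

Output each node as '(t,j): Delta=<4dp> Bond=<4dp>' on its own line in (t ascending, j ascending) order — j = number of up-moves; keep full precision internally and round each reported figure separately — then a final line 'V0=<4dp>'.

Since d<R<u, set p* = (R−d)/(u−d) = 0.5357; price each node as the discounted p*-expectation of its children.
Terminal values V(4,·): V(4,0)=92.0688, V(4,1)=57.6778, V(4,2)=11.9580, V(4,3)=48.8225, V(4,4)=129.6247
  t=3,j=0: stock 122.8250 → up 138.7922 (V=57.6778), down 104.4012 (V=92.0688). Price 73.6450; hedge Δ=-1.0000, bond B=196.4700.
  t=3,j=1: stock 163.2850 → up 184.5120 (V=11.9580), down 138.7922 (V=57.6778). Price 33.1850; hedge Δ=-1.0000, bond B=196.4700.
  t=3,j=2: stock 217.0730 → up 245.2925 (V=48.8225), down 184.5120 (V=11.9580). Price 31.7068; hedge Δ=0.6065, bond B=-99.9523.
  t=3,j=3: stock 288.5794 → up 326.0947 (V=129.6247), down 245.2925 (V=48.8225). Price 92.1094; hedge Δ=1.0000, bond B=-196.4700.
  t=2,j=0: stock 144.5000 → up 163.2850 (V=33.1850), down 122.8250 (V=73.6450). Price 51.9700; hedge Δ=-1.0000, bond B=196.4700.
  t=2,j=1: stock 192.1000 → up 217.0730 (V=31.7068), down 163.2850 (V=33.1850). Price 32.3931; hedge Δ=-0.0275, bond B=37.6724.
  t=2,j=2: stock 255.3800 → up 288.5794 (V=92.1094), down 217.0730 (V=31.7068). Price 64.0653; hedge Δ=0.8447, bond B=-151.6582.
  t=1,j=0: stock 170.0000 → up 192.1000 (V=32.3931), down 144.5000 (V=51.9700). Price 41.4824; hedge Δ=-0.4113, bond B=111.3998.
  t=1,j=1: stock 226.0000 → up 255.3800 (V=64.0653), down 192.1000 (V=32.3931). Price 49.3604; hedge Δ=0.5005, bond B=-63.7547.
  t=0,j=0: stock 200.0000 → up 226.0000 (V=49.3604), down 170.0000 (V=41.4824). Price 45.7027; hedge Δ=0.1407, bond B=17.5670.
Check: Δ(0,0)·S0 + B(0,0) = 45.7027 = V0.

(0,0): Delta=0.1407 Bond=17.5670
(1,0): Delta=-0.4113 Bond=111.3998
(1,1): Delta=0.5005 Bond=-63.7547
(2,0): Delta=-1.0000 Bond=196.4700
(2,1): Delta=-0.0275 Bond=37.6724
(2,2): Delta=0.8447 Bond=-151.6582
(3,0): Delta=-1.0000 Bond=196.4700
(3,1): Delta=-1.0000 Bond=196.4700
(3,2): Delta=0.6065 Bond=-99.9523
(3,3): Delta=1.0000 Bond=-196.4700
V0=45.7027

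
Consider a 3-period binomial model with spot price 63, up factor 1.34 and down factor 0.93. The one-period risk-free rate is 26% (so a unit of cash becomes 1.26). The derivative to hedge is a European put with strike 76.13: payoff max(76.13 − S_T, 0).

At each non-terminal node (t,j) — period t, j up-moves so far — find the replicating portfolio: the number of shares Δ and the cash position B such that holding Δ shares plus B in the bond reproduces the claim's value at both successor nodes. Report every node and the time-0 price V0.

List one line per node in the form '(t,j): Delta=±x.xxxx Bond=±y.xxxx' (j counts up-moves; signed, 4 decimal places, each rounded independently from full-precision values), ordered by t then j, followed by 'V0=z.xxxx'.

No-arbitrage ⇒ martingale measure with p* = (R−d)/(u−d) = 0.8049.
At expiry t=3: V(3,0)=25.4555, V(3,1)=3.1151, V(3,2)=0.0000, V(3,3)=0.0000
  t=2,j=0: stock 54.4887 → up 73.0149 (V=3.1151), down 50.6745 (V=25.4555). Price 5.9319; hedge Δ=-1.0000, bond B=60.4206.
  t=2,j=1: stock 78.5106 → up 105.2042 (V=0.0000), down 73.0149 (V=3.1151). Price 0.4824; hedge Δ=-0.0968, bond B=8.0803.
  t=2,j=2: stock 113.1228 → up 151.5846 (V=0.0000), down 105.2042 (V=0.0000). Price 0.0000; hedge Δ=0.0000, bond B=0.0000.
  t=1,j=0: stock 58.5900 → up 78.5106 (V=0.4824), down 54.4887 (V=5.9319). Price 1.2268; hedge Δ=-0.2269, bond B=14.5183.
  t=1,j=1: stock 84.4200 → up 113.1228 (V=0.0000), down 78.5106 (V=0.4824). Price 0.0747; hedge Δ=-0.0139, bond B=1.2513.
  t=0,j=0: stock 63.0000 → up 84.4200 (V=0.0747), down 58.5900 (V=1.2268). Price 0.2377; hedge Δ=-0.0446, bond B=3.0476.
Check: Δ(0,0)·S0 + B(0,0) = 0.2377 = V0.

(0,0): Delta=-0.0446 Bond=3.0476
(1,0): Delta=-0.2269 Bond=14.5183
(1,1): Delta=-0.0139 Bond=1.2513
(2,0): Delta=-1.0000 Bond=60.4206
(2,1): Delta=-0.0968 Bond=8.0803
(2,2): Delta=0.0000 Bond=0.0000
V0=0.2377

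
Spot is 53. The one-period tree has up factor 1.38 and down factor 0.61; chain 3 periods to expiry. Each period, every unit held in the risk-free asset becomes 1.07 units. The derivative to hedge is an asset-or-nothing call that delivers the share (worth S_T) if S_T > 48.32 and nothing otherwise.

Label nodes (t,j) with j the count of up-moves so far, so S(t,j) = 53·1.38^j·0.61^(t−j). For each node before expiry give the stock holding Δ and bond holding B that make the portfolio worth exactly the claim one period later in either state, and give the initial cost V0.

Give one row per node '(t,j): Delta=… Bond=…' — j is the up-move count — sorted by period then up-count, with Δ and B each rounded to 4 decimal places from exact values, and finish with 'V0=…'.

Since d<R<u, set p* = (R−d)/(u−d) = 0.5974; price each node as the discounted p*-expectation of its children.
Payoff layer (t=3): V(3,0)=0.0000, V(3,1)=0.0000, V(3,2)=61.5693, V(3,3)=139.2878
  t=2,j=0: stock 19.7213 → up 27.2154 (V=0.0000), down 12.0300 (V=0.0000). Price 0.0000; hedge Δ=0.0000, bond B=0.0000.
  t=2,j=1: stock 44.6154 → up 61.5693 (V=61.5693), down 27.2154 (V=0.0000). Price 34.3754; hedge Δ=1.7922, bond B=-45.5847.
  t=2,j=2: stock 100.9332 → up 139.2878 (V=139.2878), down 61.5693 (V=61.5693). Price 100.9332; hedge Δ=1.0000, bond B=0.0000.
  t=1,j=0: stock 32.3300 → up 44.6154 (V=34.3754), down 19.7213 (V=0.0000). Price 19.1925; hedge Δ=1.3809, bond B=-25.4509.
  t=1,j=1: stock 73.1400 → up 100.9332 (V=100.9332), down 44.6154 (V=34.3754). Price 69.2871; hedge Δ=1.1818, bond B=-17.1517.
  t=0,j=0: stock 53.0000 → up 73.1400 (V=69.2871), down 32.3300 (V=19.1925). Price 45.9057; hedge Δ=1.2275, bond B=-19.1522.
The time-0 hedge costs 45.9057, which is the no-arbitrage price.

(0,0): Delta=1.2275 Bond=-19.1522
(1,0): Delta=1.3809 Bond=-25.4509
(1,1): Delta=1.1818 Bond=-17.1517
(2,0): Delta=0.0000 Bond=0.0000
(2,1): Delta=1.7922 Bond=-45.5847
(2,2): Delta=1.0000 Bond=0.0000
V0=45.9057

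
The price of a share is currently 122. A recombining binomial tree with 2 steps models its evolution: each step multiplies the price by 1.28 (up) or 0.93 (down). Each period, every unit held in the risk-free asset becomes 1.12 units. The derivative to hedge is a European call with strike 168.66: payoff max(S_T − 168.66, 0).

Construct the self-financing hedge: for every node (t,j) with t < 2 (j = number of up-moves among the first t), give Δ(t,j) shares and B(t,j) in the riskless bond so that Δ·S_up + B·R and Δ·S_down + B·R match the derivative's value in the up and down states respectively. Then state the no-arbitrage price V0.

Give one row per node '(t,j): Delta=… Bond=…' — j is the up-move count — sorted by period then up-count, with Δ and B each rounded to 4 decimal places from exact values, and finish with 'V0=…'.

No-arbitrage ⇒ martingale measure with p* = (R−d)/(u−d) = 0.5429.
Terminal values V(2,·): V(2,0)=0.0000, V(2,1)=0.0000, V(2,2)=31.2248
  t=1,j=0: stock 113.4600 → up 145.2288 (V=0.0000), down 105.5178 (V=0.0000). Price 0.0000; hedge Δ=0.0000, bond B=0.0000.
  t=1,j=1: stock 156.1600 → up 199.8848 (V=31.2248), down 145.2288 (V=0.0000). Price 15.1345; hedge Δ=0.5713, bond B=-74.0792.
  t=0,j=0: stock 122.0000 → up 156.1600 (V=15.1345), down 113.4600 (V=0.0000). Price 7.3356; hedge Δ=0.3544, bond B=-35.9058.
Root portfolio cost Δ·122+B reproduces V0=7.3356.

(0,0): Delta=0.3544 Bond=-35.9058
(1,0): Delta=0.0000 Bond=0.0000
(1,1): Delta=0.5713 Bond=-74.0792
V0=7.3356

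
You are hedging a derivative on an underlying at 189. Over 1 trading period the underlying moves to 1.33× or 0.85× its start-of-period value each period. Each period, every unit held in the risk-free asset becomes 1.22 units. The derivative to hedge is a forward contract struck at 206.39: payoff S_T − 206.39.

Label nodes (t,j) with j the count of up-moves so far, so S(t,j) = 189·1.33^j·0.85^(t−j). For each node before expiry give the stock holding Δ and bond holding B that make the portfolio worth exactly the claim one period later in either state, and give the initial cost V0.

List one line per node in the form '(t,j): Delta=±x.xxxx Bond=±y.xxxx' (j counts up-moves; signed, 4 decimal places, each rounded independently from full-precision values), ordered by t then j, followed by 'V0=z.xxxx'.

Risk-neutral probability p* = (R−d)/(u−d) = (1.22−0.85)/(1.33−0.85) = 0.7708.
Terminal values V(1,·): V(1,0)=-45.7400, V(1,1)=44.9800
Node (0,0) S=189.0000: V=(p*·44.9800+(1−p*)·-45.7400)/1.22=19.8279; Δ=(44.9800−-45.7400)/(251.3700−160.6500)=1.0000; B=V−Δ·S=-169.1721
Self-financing check: at every node Δ·S+B equals the discounted successor values.

(0,0): Delta=1.0000 Bond=-169.1721
V0=19.8279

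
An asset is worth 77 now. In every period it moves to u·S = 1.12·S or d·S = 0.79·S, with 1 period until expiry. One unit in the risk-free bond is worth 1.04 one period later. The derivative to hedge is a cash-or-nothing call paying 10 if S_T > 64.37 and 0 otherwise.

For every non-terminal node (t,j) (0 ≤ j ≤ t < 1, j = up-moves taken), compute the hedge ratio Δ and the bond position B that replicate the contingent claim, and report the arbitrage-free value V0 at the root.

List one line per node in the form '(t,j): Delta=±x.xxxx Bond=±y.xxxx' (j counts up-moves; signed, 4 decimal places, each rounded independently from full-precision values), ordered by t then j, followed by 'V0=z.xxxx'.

(0,0): Delta=0.3935 Bond=-23.0186
V0=7.2844

Under the risk-neutral measure, an up-move has probability p* = (R−d)/(u−d) = 0.7576 and values discount at R = 1.04.
At expiry t=1: V(1,0)=0.0000, V(1,1)=10.0000
  t=0,j=0: stock 77.0000 → up 86.2400 (V=10.0000), down 60.8300 (V=0.0000). Price 7.2844; hedge Δ=0.3935, bond B=-23.0186.
Root portfolio cost Δ·77+B reproduces V0=7.2844.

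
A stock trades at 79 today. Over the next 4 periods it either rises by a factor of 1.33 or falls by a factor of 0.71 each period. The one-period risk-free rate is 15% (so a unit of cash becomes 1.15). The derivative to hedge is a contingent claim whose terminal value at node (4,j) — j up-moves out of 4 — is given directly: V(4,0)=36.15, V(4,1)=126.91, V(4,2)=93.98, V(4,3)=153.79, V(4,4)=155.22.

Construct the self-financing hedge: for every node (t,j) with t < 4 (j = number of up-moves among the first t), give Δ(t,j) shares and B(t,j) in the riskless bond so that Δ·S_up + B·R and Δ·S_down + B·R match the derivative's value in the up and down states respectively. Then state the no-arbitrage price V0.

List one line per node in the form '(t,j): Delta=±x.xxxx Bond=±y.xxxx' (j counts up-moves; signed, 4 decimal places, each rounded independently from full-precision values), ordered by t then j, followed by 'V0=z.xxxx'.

No-arbitrage ⇒ martingale measure with p* = (R−d)/(u−d) = 0.7097.
At expiry t=4: V(4,0)=36.1500, V(4,1)=126.9100, V(4,2)=93.9800, V(4,3)=153.7900, V(4,4)=155.2200
(3,0): S=28.2750. Δ = (V_up−V_dn)/(S_up−S_dn) = (126.9100−36.1500)/(37.6057−20.0752) = 5.1773. V = [p*·126.9100 + (1−p*)·36.1500]/1.15 = 87.4438. B = V − Δ·S = -58.9433.
(3,1): S=52.9658. Δ = (V_up−V_dn)/(S_up−S_dn) = (93.9800−126.9100)/(70.4445−37.6057) = -1.0028. V = [p*·93.9800 + (1−p*)·126.9100]/1.15 = 90.0351. B = V − Δ·S = 143.1480.
(3,2): S=99.2176. Δ = (V_up−V_dn)/(S_up−S_dn) = (153.7900−93.9800)/(131.9594−70.4445) = 0.9723. V = [p*·153.7900 + (1−p*)·93.9800]/1.15 = 118.6311. B = V − Δ·S = 22.1634.
(3,3): S=185.8583. Δ = (V_up−V_dn)/(S_up−S_dn) = (155.2200−153.7900)/(247.1916−131.9594) = 0.0124. V = [p*·155.2200 + (1−p*)·153.7900]/1.15 = 134.6129. B = V − Δ·S = 132.3065.
(2,0): S=39.8239. Δ = (V_up−V_dn)/(S_up−S_dn) = (90.0351−87.4438)/(52.9658−28.2750) = 0.1050. V = [p*·90.0351 + (1−p*)·87.4438]/1.15 = 77.6372. B = V − Δ·S = 73.4576.
(2,1): S=74.5997. Δ = (V_up−V_dn)/(S_up−S_dn) = (118.6311−90.0351)/(99.2176−52.9658) = 0.6183. V = [p*·118.6311 + (1−p*)·90.0351]/1.15 = 95.9383. B = V − Δ·S = 49.8156.
(2,2): S=139.7431. Δ = (V_up−V_dn)/(S_up−S_dn) = (134.6129−118.6311)/(185.8583−99.2176) = 0.1845. V = [p*·134.6129 + (1−p*)·118.6311]/1.15 = 113.0200. B = V − Δ·S = 87.2430.
(1,0): S=56.0900. Δ = (V_up−V_dn)/(S_up−S_dn) = (95.9383−77.6372)/(74.5997−39.8239) = 0.5263. V = [p*·95.9383 + (1−p*)·77.6372]/1.15 = 78.8044. B = V − Δ·S = 49.2865.
(1,1): S=105.0700. Δ = (V_up−V_dn)/(S_up−S_dn) = (113.0200−95.9383)/(139.7431−74.5997) = 0.2622. V = [p*·113.0200 + (1−p*)·95.9383]/1.15 = 93.9659. B = V − Δ·S = 66.4148.
(0,0): S=79.0000. Δ = (V_up−V_dn)/(S_up−S_dn) = (93.9659−78.8044)/(105.0700−56.0900) = 0.3095. V = [p*·93.9659 + (1−p*)·78.8044]/1.15 = 77.8819. B = V − Δ·S = 53.4278.
Root portfolio cost Δ·79+B reproduces V0=77.8819.

(0,0): Delta=0.3095 Bond=53.4278
(1,0): Delta=0.5263 Bond=49.2865
(1,1): Delta=0.2622 Bond=66.4148
(2,0): Delta=0.1050 Bond=73.4576
(2,1): Delta=0.6183 Bond=49.8156
(2,2): Delta=0.1845 Bond=87.2430
(3,0): Delta=5.1773 Bond=-58.9433
(3,1): Delta=-1.0028 Bond=143.1480
(3,2): Delta=0.9723 Bond=22.1634
(3,3): Delta=0.0124 Bond=132.3065
V0=77.8819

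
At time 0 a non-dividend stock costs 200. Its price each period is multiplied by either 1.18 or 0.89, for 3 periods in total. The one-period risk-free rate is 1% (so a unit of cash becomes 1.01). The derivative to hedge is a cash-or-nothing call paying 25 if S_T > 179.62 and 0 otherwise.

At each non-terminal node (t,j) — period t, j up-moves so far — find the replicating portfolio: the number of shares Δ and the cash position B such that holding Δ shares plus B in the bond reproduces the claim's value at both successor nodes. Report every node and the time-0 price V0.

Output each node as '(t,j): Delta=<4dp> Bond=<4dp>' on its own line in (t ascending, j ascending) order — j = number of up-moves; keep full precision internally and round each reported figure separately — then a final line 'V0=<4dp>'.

No-arbitrage ⇒ martingale measure with p* = (R−d)/(u−d) = 0.4138.
Terminal values V(3,·): V(3,0)=0.0000, V(3,1)=25.0000, V(3,2)=25.0000, V(3,3)=25.0000
  t=2,j=0: stock 158.4200 → up 186.9356 (V=25.0000), down 140.9938 (V=0.0000). Price 10.2424; hedge Δ=0.5442, bond B=-75.9645.
  t=2,j=1: stock 210.0400 → up 247.8472 (V=25.0000), down 186.9356 (V=25.0000). Price 24.7525; hedge Δ=0.0000, bond B=24.7525.
  t=2,j=2: stock 278.4800 → up 328.6064 (V=25.0000), down 247.8472 (V=25.0000). Price 24.7525; hedge Δ=0.0000, bond B=24.7525.
  t=1,j=0: stock 178.0000 → up 210.0400 (V=24.7525), down 158.4200 (V=10.2424). Price 16.0857; hedge Δ=0.2811, bond B=-33.9490.
  t=1,j=1: stock 236.0000 → up 278.4800 (V=24.7525), down 210.0400 (V=24.7525). Price 24.5074; hedge Δ=0.0000, bond B=24.5074.
  t=0,j=0: stock 200.0000 → up 236.0000 (V=24.5074), down 178.0000 (V=16.0857). Price 19.3768; hedge Δ=0.1452, bond B=-9.6635.
Self-financing check: at every node Δ·S+B equals the discounted successor values.

(0,0): Delta=0.1452 Bond=-9.6635
(1,0): Delta=0.2811 Bond=-33.9490
(1,1): Delta=0.0000 Bond=24.5074
(2,0): Delta=0.5442 Bond=-75.9645
(2,1): Delta=0.0000 Bond=24.7525
(2,2): Delta=0.0000 Bond=24.7525
V0=19.3768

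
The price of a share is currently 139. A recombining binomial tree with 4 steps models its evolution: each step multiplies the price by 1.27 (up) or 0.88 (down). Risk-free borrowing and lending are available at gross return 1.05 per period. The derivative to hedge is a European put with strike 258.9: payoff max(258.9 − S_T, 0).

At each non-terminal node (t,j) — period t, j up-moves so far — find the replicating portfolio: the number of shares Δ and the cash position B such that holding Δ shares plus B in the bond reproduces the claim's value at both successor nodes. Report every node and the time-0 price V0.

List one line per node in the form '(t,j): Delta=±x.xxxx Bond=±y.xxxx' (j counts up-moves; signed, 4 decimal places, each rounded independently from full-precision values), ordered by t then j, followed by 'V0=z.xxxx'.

(0,0): Delta=-0.8645 Bond=197.2074
(1,0): Delta=-1.0000 Bond=223.6476
(1,1): Delta=-0.7429 Bond=185.6117
(2,0): Delta=-1.0000 Bond=234.8299
(2,1): Delta=-1.0000 Bond=234.8299
(2,2): Delta=-0.5124 Bond=143.2082
(3,0): Delta=-1.0000 Bond=246.5714
(3,1): Delta=-1.0000 Bond=246.5714
(3,2): Delta=-1.0000 Bond=246.5714
(3,3): Delta=-0.0751 Bond=25.8708
V0=77.0481

No-arbitrage ⇒ martingale measure with p* = (R−d)/(u−d) = 0.4359.
At expiry t=4: V(4,0)=175.5423, V(4,1)=138.5997, V(4,2)=85.2849, V(4,3)=8.3418, V(4,4)=0.0000
Node (3,0) S=94.7246: V=(p*·138.5997+(1−p*)·175.5423)/1.05=151.8468; Δ=(138.5997−175.5423)/(120.3003−83.3577)=-1.0000; B=V−Δ·S=246.5714
Node (3,1) S=136.7048: V=(p*·85.2849+(1−p*)·138.5997)/1.05=109.8666; Δ=(85.2849−138.5997)/(173.6151−120.3003)=-1.0000; B=V−Δ·S=246.5714
Node (3,2) S=197.2899: V=(p*·8.3418+(1−p*)·85.2849)/1.05=49.2815; Δ=(8.3418−85.2849)/(250.5582−173.6151)=-1.0000; B=V−Δ·S=246.5714
Node (3,3) S=284.7252: V=(p*·0.0000+(1−p*)·8.3418)/1.05=4.4815; Δ=(0.0000−8.3418)/(361.6011−250.5582)=-0.0751; B=V−Δ·S=25.8708
Node (2,0) S=107.6416: V=(p*·109.8666+(1−p*)·151.8468)/1.05=127.1883; Δ=(109.8666−151.8468)/(136.7048−94.7246)=-1.0000; B=V−Δ·S=234.8299
Node (2,1) S=155.3464: V=(p*·49.2815+(1−p*)·109.8666)/1.05=79.4835; Δ=(49.2815−109.8666)/(197.2899−136.7048)=-1.0000; B=V−Δ·S=234.8299
Node (2,2) S=224.1931: V=(p*·4.4815+(1−p*)·49.2815)/1.05=28.3365; Δ=(4.4815−49.2815)/(284.7252−197.2899)=-0.5124; B=V−Δ·S=143.2082
Node (1,0) S=122.3200: V=(p*·79.4835+(1−p*)·127.1883)/1.05=101.3276; Δ=(79.4835−127.1883)/(155.3464−107.6416)=-1.0000; B=V−Δ·S=223.6476
Node (1,1) S=176.5300: V=(p*·28.3365+(1−p*)·79.4835)/1.05=54.4654; Δ=(28.3365−79.4835)/(224.1931−155.3464)=-0.7429; B=V−Δ·S=185.6117
Node (0,0) S=139.0000: V=(p*·54.4654+(1−p*)·101.3276)/1.05=77.0481; Δ=(54.4654−101.3276)/(176.5300−122.3200)=-0.8645; B=V−Δ·S=197.2074
Check: Δ(0,0)·S0 + B(0,0) = 77.0481 = V0.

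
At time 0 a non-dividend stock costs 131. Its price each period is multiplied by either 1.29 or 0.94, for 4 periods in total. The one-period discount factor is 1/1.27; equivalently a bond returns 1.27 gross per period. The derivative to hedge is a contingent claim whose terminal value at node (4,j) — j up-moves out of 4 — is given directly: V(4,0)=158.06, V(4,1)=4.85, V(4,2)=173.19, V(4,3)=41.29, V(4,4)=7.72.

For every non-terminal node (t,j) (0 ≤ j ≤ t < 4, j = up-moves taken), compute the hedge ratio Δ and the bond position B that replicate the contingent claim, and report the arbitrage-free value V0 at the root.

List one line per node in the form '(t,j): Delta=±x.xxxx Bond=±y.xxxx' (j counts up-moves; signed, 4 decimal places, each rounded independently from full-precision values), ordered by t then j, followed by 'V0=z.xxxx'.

(0,0): Delta=-0.4974 Bond=71.7036
(1,0): Delta=-1.4330 Bond=206.2819
(1,1): Delta=-0.4561 Bond=84.0806
(2,0): Delta=2.9147 Bond=-241.2798
(2,1): Delta=-1.6251 Bond=292.4785
(2,2): Delta=-0.4044 Bond=95.5281
(3,0): Delta=-4.0231 Bond=448.4553
(3,1): Delta=3.2211 Bond=-352.1757
(3,2): Delta=-1.8391 Bond=415.3037
(3,3): Delta=-0.3411 Bond=103.5035
V0=6.5475

Under the risk-neutral measure, an up-move has probability p* = (R−d)/(u−d) = 0.9429 and values discount at R = 1.27.
Payoff layer (t=4): V(4,0)=158.0600, V(4,1)=4.8500, V(4,2)=173.1900, V(4,3)=41.2900, V(4,4)=7.7200
Node (3,0) S=108.8065: V=(p*·4.8500+(1−p*)·158.0600)/1.27=10.7125; Δ=(4.8500−158.0600)/(140.3604−102.2781)=-4.0231; B=V−Δ·S=448.4553
Node (3,1) S=149.3196: V=(p*·173.1900+(1−p*)·4.8500)/1.27=128.7957; Δ=(173.1900−4.8500)/(192.6222−140.3604)=3.2211; B=V−Δ·S=-352.1757
Node (3,2) S=204.9173: V=(p*·41.2900+(1−p*)·173.1900)/1.27=38.4466; Δ=(41.2900−173.1900)/(264.3433−192.6222)=-1.8391; B=V−Δ·S=415.3037
Node (3,3) S=281.2163: V=(p*·7.7200+(1−p*)·41.2900)/1.27=7.5892; Δ=(7.7200−41.2900)/(362.7690−264.3433)=-0.3411; B=V−Δ·S=103.5035
Node (2,0) S=115.7516: V=(p*·128.7957+(1−p*)·10.7125)/1.27=96.1009; Δ=(128.7957−10.7125)/(149.3196−108.8065)=2.9147; B=V−Δ·S=-241.2798
Node (2,1) S=158.8506: V=(p*·38.4466+(1−p*)·128.7957)/1.27=34.3381; Δ=(38.4466−128.7957)/(204.9173−149.3196)=-1.6251; B=V−Δ·S=292.4785
Node (2,2) S=217.9971: V=(p*·7.5892+(1−p*)·38.4466)/1.27=7.3642; Δ=(7.5892−38.4466)/(281.2163−204.9173)=-0.4044; B=V−Δ·S=95.5281
Node (1,0) S=123.1400: V=(p*·34.3381+(1−p*)·96.1009)/1.27=29.8168; Δ=(34.3381−96.1009)/(158.8506−115.7516)=-1.4330; B=V−Δ·S=206.2819
Node (1,1) S=168.9900: V=(p*·7.3642+(1−p*)·34.3381)/1.27=7.0122; Δ=(7.3642−34.3381)/(217.9971−158.8506)=-0.4561; B=V−Δ·S=84.0806
Node (0,0) S=131.0000: V=(p*·7.0122+(1−p*)·29.8168)/1.27=6.5475; Δ=(7.0122−29.8168)/(168.9900−123.1400)=-0.4974; B=V−Δ·S=71.7036
Root portfolio cost Δ·131+B reproduces V0=6.5475.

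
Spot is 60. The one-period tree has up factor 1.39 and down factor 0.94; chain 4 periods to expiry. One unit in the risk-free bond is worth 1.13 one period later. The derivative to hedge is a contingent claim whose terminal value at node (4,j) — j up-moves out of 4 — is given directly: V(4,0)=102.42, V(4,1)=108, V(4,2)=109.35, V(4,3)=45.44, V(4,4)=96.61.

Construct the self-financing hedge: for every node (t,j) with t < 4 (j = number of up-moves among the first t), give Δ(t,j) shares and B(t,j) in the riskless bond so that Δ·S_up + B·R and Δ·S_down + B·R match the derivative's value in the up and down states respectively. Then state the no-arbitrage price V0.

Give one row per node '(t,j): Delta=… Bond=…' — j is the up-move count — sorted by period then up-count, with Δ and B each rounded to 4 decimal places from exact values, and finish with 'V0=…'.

No-arbitrage ⇒ martingale measure with p* = (R−d)/(u−d) = 0.4222.
Terminal values V(4,·): V(4,0)=102.4200, V(4,1)=108.0000, V(4,2)=109.3500, V(4,3)=45.4400, V(4,4)=96.6100
(3,0): S=49.8350. Δ = (V_up−V_dn)/(S_up−S_dn) = (108.0000−102.4200)/(69.2707−46.8449) = 0.2488. V = [p*·108.0000 + (1−p*)·102.4200]/1.13 = 92.7221. B = V − Δ·S = 80.3221.
(3,1): S=73.6922. Δ = (V_up−V_dn)/(S_up−S_dn) = (109.3500−108.0000)/(102.4322−69.2707) = 0.0407. V = [p*·109.3500 + (1−p*)·108.0000]/1.13 = 96.0796. B = V − Δ·S = 93.0796.
(3,2): S=108.9704. Δ = (V_up−V_dn)/(S_up−S_dn) = (45.4400−109.3500)/(151.4689−102.4322) = -1.3033. V = [p*·45.4400 + (1−p*)·109.3500]/1.13 = 72.8901. B = V − Δ·S = 214.9123.
(3,3): S=161.1371. Δ = (V_up−V_dn)/(S_up−S_dn) = (96.6100−45.4400)/(223.9806−151.4689) = 0.7057. V = [p*·96.6100 + (1−p*)·45.4400]/1.13 = 59.3320. B = V − Δ·S = -54.3792.
(2,0): S=53.0160. Δ = (V_up−V_dn)/(S_up−S_dn) = (96.0796−92.7221)/(73.6922−49.8350) = 0.1407. V = [p*·96.0796 + (1−p*)·92.7221]/1.13 = 83.3095. B = V − Δ·S = 75.8483.
(2,1): S=78.3960. Δ = (V_up−V_dn)/(S_up−S_dn) = (72.8901−96.0796)/(108.9704−73.6922) = -0.6573. V = [p*·72.8901 + (1−p*)·96.0796]/1.13 = 76.3615. B = V − Δ·S = 127.8939.
(2,2): S=115.9260. Δ = (V_up−V_dn)/(S_up−S_dn) = (59.3320−72.8901)/(161.1371−108.9704) = -0.2599. V = [p*·59.3320 + (1−p*)·72.8901]/1.13 = 59.4385. B = V − Δ·S = 89.5677.
(1,0): S=56.4000. Δ = (V_up−V_dn)/(S_up−S_dn) = (76.3615−83.3095)/(78.3960−53.0160) = -0.2738. V = [p*·76.3615 + (1−p*)·83.3095]/1.13 = 71.1291. B = V − Δ·S = 86.5691.
(1,1): S=83.4000. Δ = (V_up−V_dn)/(S_up−S_dn) = (59.4385−76.3615)/(115.9260−78.3960) = -0.4509. V = [p*·59.4385 + (1−p*)·76.3615]/1.13 = 61.2533. B = V − Δ·S = 98.8599.
(0,0): S=60.0000. Δ = (V_up−V_dn)/(S_up−S_dn) = (61.2533−71.1291)/(83.4000−56.4000) = -0.3658. V = [p*·61.2533 + (1−p*)·71.1291]/1.13 = 59.2560. B = V − Δ·S = 81.2023.
The time-0 hedge costs 59.2560, which is the no-arbitrage price.

(0,0): Delta=-0.3658 Bond=81.2023
(1,0): Delta=-0.2738 Bond=86.5691
(1,1): Delta=-0.4509 Bond=98.8599
(2,0): Delta=0.1407 Bond=75.8483
(2,1): Delta=-0.6573 Bond=127.8939
(2,2): Delta=-0.2599 Bond=89.5677
(3,0): Delta=0.2488 Bond=80.3221
(3,1): Delta=0.0407 Bond=93.0796
(3,2): Delta=-1.3033 Bond=214.9123
(3,3): Delta=0.7057 Bond=-54.3792
V0=59.2560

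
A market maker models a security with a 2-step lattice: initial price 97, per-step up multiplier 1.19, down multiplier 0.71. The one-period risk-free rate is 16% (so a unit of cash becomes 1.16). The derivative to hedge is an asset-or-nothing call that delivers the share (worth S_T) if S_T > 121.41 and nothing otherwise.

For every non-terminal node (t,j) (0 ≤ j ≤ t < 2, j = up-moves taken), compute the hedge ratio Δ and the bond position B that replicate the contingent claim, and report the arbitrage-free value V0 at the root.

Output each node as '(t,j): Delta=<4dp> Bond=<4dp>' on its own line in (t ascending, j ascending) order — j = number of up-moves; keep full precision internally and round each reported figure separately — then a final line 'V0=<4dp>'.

Under the risk-neutral measure, an up-move has probability p* = (R−d)/(u−d) = 0.9375 and values discount at R = 1.16.
Payoff layer (t=2): V(2,0)=0.0000, V(2,1)=0.0000, V(2,2)=137.3617
Node (1,0) S=68.8700: V=(p*·0.0000+(1−p*)·0.0000)/1.16=0.0000; Δ=(0.0000−0.0000)/(81.9553−48.8977)=0.0000; B=V−Δ·S=0.0000
Node (1,1) S=115.4300: V=(p*·137.3617+(1−p*)·0.0000)/1.16=111.0143; Δ=(137.3617−0.0000)/(137.3617−81.9553)=2.4792; B=V−Δ·S=-175.1559
Node (0,0) S=97.0000: V=(p*·111.0143+(1−p*)·0.0000)/1.16=89.7206; Δ=(111.0143−0.0000)/(115.4300−68.8700)=2.3843; B=V−Δ·S=-141.5592
Check: Δ(0,0)·S0 + B(0,0) = 89.7206 = V0.

(0,0): Delta=2.3843 Bond=-141.5592
(1,0): Delta=0.0000 Bond=0.0000
(1,1): Delta=2.4792 Bond=-175.1559
V0=89.7206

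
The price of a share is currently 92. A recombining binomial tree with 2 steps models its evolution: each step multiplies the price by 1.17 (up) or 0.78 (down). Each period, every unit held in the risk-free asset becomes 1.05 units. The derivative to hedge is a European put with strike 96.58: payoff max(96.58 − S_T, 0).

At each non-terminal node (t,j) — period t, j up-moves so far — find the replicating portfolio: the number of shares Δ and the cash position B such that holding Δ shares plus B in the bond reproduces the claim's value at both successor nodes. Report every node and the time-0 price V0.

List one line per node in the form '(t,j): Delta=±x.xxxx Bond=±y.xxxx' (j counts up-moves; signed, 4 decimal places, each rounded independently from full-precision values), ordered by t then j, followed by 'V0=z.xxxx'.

The replicating-portfolio and risk-neutral prices coincide; use p* = (1.05−0.78)/(1.17−0.78) = 0.6923 for the latter.
Payoff layer (t=2): V(2,0)=40.6072, V(2,1)=12.6208, V(2,2)=0.0000
  t=1,j=0: stock 71.7600 → up 83.9592 (V=12.6208), down 55.9728 (V=40.6072). Price 20.2210; hedge Δ=-1.0000, bond B=91.9810.
  t=1,j=1: stock 107.6400 → up 125.9388 (V=0.0000), down 83.9592 (V=12.6208). Price 3.6984; hedge Δ=-0.3006, bond B=36.0594.
  t=0,j=0: stock 92.0000 → up 107.6400 (V=3.6984), down 71.7600 (V=20.2210). Price 8.3641; hedge Δ=-0.4605, bond B=50.7296.
Self-financing check: at every node Δ·S+B equals the discounted successor values.

(0,0): Delta=-0.4605 Bond=50.7296
(1,0): Delta=-1.0000 Bond=91.9810
(1,1): Delta=-0.3006 Bond=36.0594
V0=8.3641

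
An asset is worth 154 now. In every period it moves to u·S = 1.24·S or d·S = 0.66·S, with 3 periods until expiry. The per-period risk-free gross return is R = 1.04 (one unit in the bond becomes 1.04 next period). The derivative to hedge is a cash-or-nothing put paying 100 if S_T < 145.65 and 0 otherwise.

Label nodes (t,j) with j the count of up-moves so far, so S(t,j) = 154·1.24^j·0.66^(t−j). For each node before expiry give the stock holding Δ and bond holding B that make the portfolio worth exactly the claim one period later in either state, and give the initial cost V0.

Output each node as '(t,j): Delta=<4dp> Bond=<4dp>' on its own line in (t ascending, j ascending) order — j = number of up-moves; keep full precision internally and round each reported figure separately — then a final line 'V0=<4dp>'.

(0,0): Delta=-0.4677 Bond=96.4486
(1,0): Delta=-1.0686 Bond=161.3851
(1,1): Delta=-0.2994 Bond=68.1599
(2,0): Delta=0.0000 Bond=96.1538
(2,1): Delta=-1.3680 Bond=205.5703
(2,2): Delta=0.0000 Bond=0.0000
V0=24.4220

No-arbitrage ⇒ martingale measure with p* = (R−d)/(u−d) = 0.6552.
At expiry t=3: V(3,0)=100.0000, V(3,1)=100.0000, V(3,2)=0.0000, V(3,3)=0.0000
Node (2,0) S=67.0824: V=(p*·100.0000+(1−p*)·100.0000)/1.04=96.1538; Δ=(100.0000−100.0000)/(83.1822−44.2744)=0.0000; B=V−Δ·S=96.1538
Node (2,1) S=126.0336: V=(p*·0.0000+(1−p*)·100.0000)/1.04=33.1565; Δ=(0.0000−100.0000)/(156.2817−83.1822)=-1.3680; B=V−Δ·S=205.5703
Node (2,2) S=236.7904: V=(p*·0.0000+(1−p*)·0.0000)/1.04=0.0000; Δ=(0.0000−0.0000)/(293.6201−156.2817)=0.0000; B=V−Δ·S=0.0000
Node (1,0) S=101.6400: V=(p*·33.1565+(1−p*)·96.1538)/1.04=52.7690; Δ=(33.1565−96.1538)/(126.0336−67.0824)=-1.0686; B=V−Δ·S=161.3851
Node (1,1) S=190.9600: V=(p*·0.0000+(1−p*)·33.1565)/1.04=10.9935; Δ=(0.0000−33.1565)/(236.7904−126.0336)=-0.2994; B=V−Δ·S=68.1599
Node (0,0) S=154.0000: V=(p*·10.9935+(1−p*)·52.7690)/1.04=24.4220; Δ=(10.9935−52.7690)/(190.9600−101.6400)=-0.4677; B=V−Δ·S=96.4486
The time-0 hedge costs 24.4220, which is the no-arbitrage price.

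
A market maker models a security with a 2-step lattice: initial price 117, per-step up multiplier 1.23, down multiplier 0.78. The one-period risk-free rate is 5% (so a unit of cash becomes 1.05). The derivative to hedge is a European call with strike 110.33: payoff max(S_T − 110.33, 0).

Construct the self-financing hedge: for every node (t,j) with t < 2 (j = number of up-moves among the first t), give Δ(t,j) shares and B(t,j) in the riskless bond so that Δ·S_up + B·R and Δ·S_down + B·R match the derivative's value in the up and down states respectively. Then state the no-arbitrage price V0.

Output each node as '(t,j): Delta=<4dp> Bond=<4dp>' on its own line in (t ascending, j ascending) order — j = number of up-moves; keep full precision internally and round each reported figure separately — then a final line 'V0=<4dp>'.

(0,0): Delta=0.7167 Bond=-61.2508
(1,0): Delta=0.0467 Bond=-3.1692
(1,1): Delta=1.0000 Bond=-105.0762
V0=22.6087

The replicating-portfolio and risk-neutral prices coincide; use p* = (1.05−0.78)/(1.23−0.78) = 0.6000 for the latter.
Terminal payoffs: V(2,0)=0.0000, V(2,1)=1.9198, V(2,2)=66.6793
Node (1,0) S=91.2600: V=(p*·1.9198+(1−p*)·0.0000)/1.05=1.0970; Δ=(1.9198−0.0000)/(112.2498−71.1828)=0.0467; B=V−Δ·S=-3.1692
Node (1,1) S=143.9100: V=(p*·66.6793+(1−p*)·1.9198)/1.05=38.8338; Δ=(66.6793−1.9198)/(177.0093−112.2498)=1.0000; B=V−Δ·S=-105.0762
Node (0,0) S=117.0000: V=(p*·38.8338+(1−p*)·1.0970)/1.05=22.6087; Δ=(38.8338−1.0970)/(143.9100−91.2600)=0.7167; B=V−Δ·S=-61.2508
Root portfolio cost Δ·117+B reproduces V0=22.6087.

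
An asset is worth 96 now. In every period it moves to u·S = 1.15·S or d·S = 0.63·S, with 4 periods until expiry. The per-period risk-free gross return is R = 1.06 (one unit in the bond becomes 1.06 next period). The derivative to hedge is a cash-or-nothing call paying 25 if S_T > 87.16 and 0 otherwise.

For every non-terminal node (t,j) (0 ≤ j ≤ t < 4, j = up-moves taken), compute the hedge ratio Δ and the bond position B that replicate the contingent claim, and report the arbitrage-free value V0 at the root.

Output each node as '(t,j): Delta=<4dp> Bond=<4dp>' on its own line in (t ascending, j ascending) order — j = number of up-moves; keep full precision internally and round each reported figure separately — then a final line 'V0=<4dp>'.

No-arbitrage ⇒ martingale measure with p* = (R−d)/(u−d) = 0.8269.
Payoff layer (t=4): V(4,0)=0.0000, V(4,1)=0.0000, V(4,2)=0.0000, V(4,3)=25.0000, V(4,4)=25.0000
(3,0): S=24.0045. Δ = (V_up−V_dn)/(S_up−S_dn) = (0.0000−0.0000)/(27.6052−15.1228) = 0.0000. V = [p*·0.0000 + (1−p*)·0.0000]/1.06 = 0.0000. B = V − Δ·S = 0.0000.
(3,1): S=43.8178. Δ = (V_up−V_dn)/(S_up−S_dn) = (0.0000−0.0000)/(50.3904−27.6052) = 0.0000. V = [p*·0.0000 + (1−p*)·0.0000]/1.06 = 0.0000. B = V − Δ·S = 0.0000.
(3,2): S=79.9848. Δ = (V_up−V_dn)/(S_up−S_dn) = (25.0000−0.0000)/(91.9825−50.3904) = 0.6011. V = [p*·25.0000 + (1−p*)·0.0000]/1.06 = 19.5029. B = V − Δ·S = -28.5740.
(3,3): S=146.0040. Δ = (V_up−V_dn)/(S_up−S_dn) = (25.0000−25.0000)/(167.9046−91.9825) = 0.0000. V = [p*·25.0000 + (1−p*)·25.0000]/1.06 = 23.5849. B = V − Δ·S = 23.5849.
(2,0): S=38.1024. Δ = (V_up−V_dn)/(S_up−S_dn) = (0.0000−0.0000)/(43.8178−24.0045) = 0.0000. V = [p*·0.0000 + (1−p*)·0.0000]/1.06 = 0.0000. B = V − Δ·S = 0.0000.
(2,1): S=69.5520. Δ = (V_up−V_dn)/(S_up−S_dn) = (19.5029−0.0000)/(79.9848−43.8178) = 0.5392. V = [p*·19.5029 + (1−p*)·0.0000]/1.06 = 15.2145. B = V − Δ·S = -22.2911.
(2,2): S=126.9600. Δ = (V_up−V_dn)/(S_up−S_dn) = (23.5849−19.5029)/(146.0040−79.9848) = 0.0618. V = [p*·23.5849 + (1−p*)·19.5029]/1.06 = 21.5834. B = V − Δ·S = 13.7334.
(1,0): S=60.4800. Δ = (V_up−V_dn)/(S_up−S_dn) = (15.2145−0.0000)/(69.5520−38.1024) = 0.4838. V = [p*·15.2145 + (1−p*)·0.0000]/1.06 = 11.8691. B = V − Δ·S = -17.3896.
(1,1): S=110.4000. Δ = (V_up−V_dn)/(S_up−S_dn) = (21.5834−15.2145)/(126.9600−69.5520) = 0.1109. V = [p*·21.5834 + (1−p*)·15.2145]/1.06 = 19.3218. B = V − Δ·S = 7.0740.
(0,0): S=96.0000. Δ = (V_up−V_dn)/(S_up−S_dn) = (19.3218−11.8691)/(110.4000−60.4800) = 0.1493. V = [p*·19.3218 + (1−p*)·11.8691]/1.06 = 17.0112. B = V − Δ·S = 2.6791.
Each (Δ,B) replicates both successor values, so the strategy is self-financing and V0 is arbitrage-free.

(0,0): Delta=0.1493 Bond=2.6791
(1,0): Delta=0.4838 Bond=-17.3896
(1,1): Delta=0.1109 Bond=7.0740
(2,0): Delta=0.0000 Bond=0.0000
(2,1): Delta=0.5392 Bond=-22.2911
(2,2): Delta=0.0618 Bond=13.7334
(3,0): Delta=0.0000 Bond=0.0000
(3,1): Delta=0.0000 Bond=0.0000
(3,2): Delta=0.6011 Bond=-28.5740
(3,3): Delta=0.0000 Bond=23.5849
V0=17.0112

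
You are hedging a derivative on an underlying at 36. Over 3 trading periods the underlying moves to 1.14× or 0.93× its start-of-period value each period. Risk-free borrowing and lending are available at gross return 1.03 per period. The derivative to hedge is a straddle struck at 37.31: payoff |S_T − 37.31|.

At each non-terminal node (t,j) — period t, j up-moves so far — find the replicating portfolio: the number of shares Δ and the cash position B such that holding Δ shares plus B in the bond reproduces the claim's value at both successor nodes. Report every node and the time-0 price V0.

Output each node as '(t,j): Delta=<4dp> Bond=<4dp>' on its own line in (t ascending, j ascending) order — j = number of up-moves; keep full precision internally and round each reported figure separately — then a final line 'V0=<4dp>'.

The replicating-portfolio and risk-neutral prices coincide; use p* = (1.03−0.93)/(1.14−0.93) = 0.4762 for the latter.
Payoff layer (t=3): V(3,0)=8.3531, V(3,1)=1.8145, V(3,2)=6.2006, V(3,3)=16.0256
Node (2,0) S=31.1364: V=(p*·1.8145+(1−p*)·8.3531)/1.03=5.0869; Δ=(1.8145−8.3531)/(35.4955−28.9569)=-1.0000; B=V−Δ·S=36.2233
Node (2,1) S=38.1672: V=(p*·6.2006+(1−p*)·1.8145)/1.03=3.7894; Δ=(6.2006−1.8145)/(43.5106−35.4955)=0.5472; B=V−Δ·S=-17.0968
Node (2,2) S=46.7856: V=(p*·16.0256+(1−p*)·6.2006)/1.03=10.5623; Δ=(16.0256−6.2006)/(53.3356−43.5106)=1.0000; B=V−Δ·S=-36.2233
Node (1,0) S=33.4800: V=(p*·3.7894+(1−p*)·5.0869)/1.03=4.3389; Δ=(3.7894−5.0869)/(38.1672−31.1364)=-0.1845; B=V−Δ·S=10.5173
Node (1,1) S=41.0400: V=(p*·10.5623+(1−p*)·3.7894)/1.03=6.8103; Δ=(10.5623−3.7894)/(46.7856−38.1672)=0.7859; B=V−Δ·S=-25.4414
Node (0,0) S=36.0000: V=(p*·6.8103+(1−p*)·4.3389)/1.03=5.3551; Δ=(6.8103−4.3389)/(41.0400−33.4800)=0.3269; B=V−Δ·S=-6.4135
Root portfolio cost Δ·36+B reproduces V0=5.3551.

(0,0): Delta=0.3269 Bond=-6.4135
(1,0): Delta=-0.1845 Bond=10.5173
(1,1): Delta=0.7859 Bond=-25.4414
(2,0): Delta=-1.0000 Bond=36.2233
(2,1): Delta=0.5472 Bond=-17.0968
(2,2): Delta=1.0000 Bond=-36.2233
V0=5.3551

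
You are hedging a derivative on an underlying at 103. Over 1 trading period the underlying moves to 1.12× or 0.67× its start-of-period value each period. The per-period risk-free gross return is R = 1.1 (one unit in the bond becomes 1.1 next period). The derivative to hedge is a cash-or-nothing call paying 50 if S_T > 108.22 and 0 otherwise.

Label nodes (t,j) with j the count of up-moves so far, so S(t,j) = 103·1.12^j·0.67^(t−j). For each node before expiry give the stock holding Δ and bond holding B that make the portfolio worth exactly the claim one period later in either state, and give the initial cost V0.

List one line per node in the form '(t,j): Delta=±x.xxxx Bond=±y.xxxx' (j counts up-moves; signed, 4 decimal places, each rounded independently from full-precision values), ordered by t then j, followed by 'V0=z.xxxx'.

(0,0): Delta=1.0787 Bond=-67.6768
V0=43.4343

Risk-neutral probability p* = (R−d)/(u−d) = (1.1−0.67)/(1.12−0.67) = 0.9556.
Payoff layer (t=1): V(1,0)=0.0000, V(1,1)=50.0000
(0,0): S=103.0000. Δ = (V_up−V_dn)/(S_up−S_dn) = (50.0000−0.0000)/(115.3600−69.0100) = 1.0787. V = [p*·50.0000 + (1−p*)·0.0000]/1.1 = 43.4343. B = V − Δ·S = -67.6768.
Check: Δ(0,0)·S0 + B(0,0) = 43.4343 = V0.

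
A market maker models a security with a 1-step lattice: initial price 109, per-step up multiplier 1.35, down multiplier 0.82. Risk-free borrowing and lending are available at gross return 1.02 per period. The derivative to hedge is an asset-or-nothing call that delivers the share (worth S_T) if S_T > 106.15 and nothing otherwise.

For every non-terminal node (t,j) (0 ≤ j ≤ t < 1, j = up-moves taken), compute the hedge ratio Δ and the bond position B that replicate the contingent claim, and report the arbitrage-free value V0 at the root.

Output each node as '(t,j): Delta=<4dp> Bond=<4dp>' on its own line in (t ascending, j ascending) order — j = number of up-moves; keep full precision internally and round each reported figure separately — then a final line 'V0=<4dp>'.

(0,0): Delta=2.5472 Bond=-223.2020
V0=54.4395

Since d<R<u, set p* = (R−d)/(u−d) = 0.3774; price each node as the discounted p*-expectation of its children.
Terminal payoffs: V(1,0)=0.0000, V(1,1)=147.1500
Node (0,0) S=109.0000: V=(p*·147.1500+(1−p*)·0.0000)/1.02=54.4395; Δ=(147.1500−0.0000)/(147.1500−89.3800)=2.5472; B=V−Δ·S=-223.2020
The time-0 hedge costs 54.4395, which is the no-arbitrage price.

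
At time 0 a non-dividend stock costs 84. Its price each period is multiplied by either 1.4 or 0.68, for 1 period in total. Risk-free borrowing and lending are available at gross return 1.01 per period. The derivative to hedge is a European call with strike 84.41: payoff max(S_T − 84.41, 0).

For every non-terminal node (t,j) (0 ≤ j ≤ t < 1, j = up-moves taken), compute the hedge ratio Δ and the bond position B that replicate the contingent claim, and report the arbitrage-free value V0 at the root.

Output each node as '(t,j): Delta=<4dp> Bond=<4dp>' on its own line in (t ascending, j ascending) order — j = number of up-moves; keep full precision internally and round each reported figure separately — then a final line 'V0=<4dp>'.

The replicating-portfolio and risk-neutral prices coincide; use p* = (1.01−0.68)/(1.4−0.68) = 0.4583 for the latter.
Payoff layer (t=1): V(1,0)=0.0000, V(1,1)=33.1900
(0,0): S=84.0000. Δ = (V_up−V_dn)/(S_up−S_dn) = (33.1900−0.0000)/(117.6000−57.1200) = 0.5488. V = [p*·33.1900 + (1−p*)·0.0000]/1.01 = 15.0615. B = V − Δ·S = -31.0358.
Each (Δ,B) replicates both successor values, so the strategy is self-financing and V0 is arbitrage-free.

(0,0): Delta=0.5488 Bond=-31.0358
V0=15.0615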